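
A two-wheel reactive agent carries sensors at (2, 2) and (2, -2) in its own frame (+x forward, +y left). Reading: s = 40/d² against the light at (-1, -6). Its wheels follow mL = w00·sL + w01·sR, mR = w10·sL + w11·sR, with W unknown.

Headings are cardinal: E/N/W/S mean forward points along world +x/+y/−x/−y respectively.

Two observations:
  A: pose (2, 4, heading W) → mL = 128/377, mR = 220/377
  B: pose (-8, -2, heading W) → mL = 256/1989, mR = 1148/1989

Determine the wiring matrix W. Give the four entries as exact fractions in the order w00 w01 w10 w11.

obs A: pose=(2,4,W) → sL=8/13, sR=8/29, mL=128/377, mR=220/377
obs B: pose=(-8,-2,W) → sL=8/17, sR=40/117, mL=256/1989, mR=1148/1989
sensor matrix S = [[8/13, 8/29], [8/17, 40/117]]; det S = 60416/749853
solve [mL_A; mL_B] = S·[w00; w01] and [mR_A; mR_B] = S·[w10; w11]:
  w00 = 1, w01 = -1, w10 = 1/2, w11 = 1

1 -1 1/2 1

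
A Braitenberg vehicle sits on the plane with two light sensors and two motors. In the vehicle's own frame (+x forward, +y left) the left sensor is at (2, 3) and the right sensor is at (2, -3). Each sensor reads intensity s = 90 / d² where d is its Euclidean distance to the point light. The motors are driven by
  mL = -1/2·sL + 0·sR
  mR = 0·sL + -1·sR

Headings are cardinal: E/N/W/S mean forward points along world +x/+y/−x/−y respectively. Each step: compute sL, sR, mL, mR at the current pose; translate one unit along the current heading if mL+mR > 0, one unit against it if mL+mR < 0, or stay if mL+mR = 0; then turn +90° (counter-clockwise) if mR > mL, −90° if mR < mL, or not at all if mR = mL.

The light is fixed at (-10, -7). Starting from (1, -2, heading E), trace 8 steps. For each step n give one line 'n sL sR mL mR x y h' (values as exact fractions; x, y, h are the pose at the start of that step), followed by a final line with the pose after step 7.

0 90/233 90/173 -45/233 -90/173 1 -2 E
1 45/89 45/29 -45/178 -45/29 0 -2 S
2 90/73 18/29 -45/73 -18/29 0 -1 W
3 45/64 9/26 -45/128 -9/26 1 -1 N
4 18/17 18/29 -9/17 -18/29 1 -2 W
5 9/13 45/137 -9/26 -45/137 2 -2 N
6 90/101 90/149 -45/101 -90/149 2 -3 W
7 45/68 45/146 -45/136 -45/146 3 -3 N
final 3 -4 W

n=0: pose=(1,-2,E); sL=90/233, sR=90/173; mL=-45/233, mR=-90/173; mL+mR=-28755/40309 → advance -1; mR−mL=-13185/40309 → turn -1·90°
n=1: pose=(0,-2,S); sL=45/89, sR=45/29; mL=-45/178, mR=-45/29; mL+mR=-9315/5162 → advance -1; mR−mL=-6705/5162 → turn -1·90°
n=2: pose=(0,-1,W); sL=90/73, sR=18/29; mL=-45/73, mR=-18/29; mL+mR=-2619/2117 → advance -1; mR−mL=-9/2117 → turn -1·90°
n=3: pose=(1,-1,N); sL=45/64, sR=9/26; mL=-45/128, mR=-9/26; mL+mR=-1161/1664 → advance -1; mR−mL=9/1664 → turn +1·90°
n=4: pose=(1,-2,W); sL=18/17, sR=18/29; mL=-9/17, mR=-18/29; mL+mR=-567/493 → advance -1; mR−mL=-45/493 → turn -1·90°
n=5: pose=(2,-2,N); sL=9/13, sR=45/137; mL=-9/26, mR=-45/137; mL+mR=-2403/3562 → advance -1; mR−mL=63/3562 → turn +1·90°
n=6: pose=(2,-3,W); sL=90/101, sR=90/149; mL=-45/101, mR=-90/149; mL+mR=-15795/15049 → advance -1; mR−mL=-2385/15049 → turn -1·90°
n=7: pose=(3,-3,N); sL=45/68, sR=45/146; mL=-45/136, mR=-45/146; mL+mR=-6345/9928 → advance -1; mR−mL=225/9928 → turn +1·90°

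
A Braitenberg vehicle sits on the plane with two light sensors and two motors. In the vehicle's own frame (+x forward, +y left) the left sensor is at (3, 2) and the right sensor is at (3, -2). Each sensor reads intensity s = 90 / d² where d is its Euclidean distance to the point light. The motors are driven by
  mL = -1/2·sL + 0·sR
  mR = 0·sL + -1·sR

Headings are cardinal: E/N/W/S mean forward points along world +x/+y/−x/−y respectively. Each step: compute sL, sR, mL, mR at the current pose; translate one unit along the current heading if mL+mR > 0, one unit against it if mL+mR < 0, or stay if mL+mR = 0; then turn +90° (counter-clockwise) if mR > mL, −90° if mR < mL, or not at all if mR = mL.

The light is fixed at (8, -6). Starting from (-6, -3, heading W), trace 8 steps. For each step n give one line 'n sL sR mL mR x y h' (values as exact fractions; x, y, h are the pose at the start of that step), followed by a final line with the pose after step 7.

0 9/29 45/157 -9/58 -45/157 -6 -3 W
1 10/29 90/157 -5/29 -90/157 -5 -3 N
2 45/58 9/10 -45/116 -9/10 -5 -4 E
3 18/29 90/257 -9/29 -90/257 -6 -4 S
4 9/29 45/157 -9/58 -45/157 -6 -3 W
5 10/29 90/157 -5/29 -90/157 -5 -3 N
6 45/58 9/10 -45/116 -9/10 -5 -4 E
7 18/29 90/257 -9/29 -90/257 -6 -4 S
final -6 -3 W

n=0: pose=(-6,-3,W); sL=9/29, sR=45/157; mL=-9/58, mR=-45/157; mL+mR=-4023/9106 → advance -1; mR−mL=-1197/9106 → turn -1·90°
n=1: pose=(-5,-3,N); sL=10/29, sR=90/157; mL=-5/29, mR=-90/157; mL+mR=-3395/4553 → advance -1; mR−mL=-1825/4553 → turn -1·90°
n=2: pose=(-5,-4,E); sL=45/58, sR=9/10; mL=-45/116, mR=-9/10; mL+mR=-747/580 → advance -1; mR−mL=-297/580 → turn -1·90°
n=3: pose=(-6,-4,S); sL=18/29, sR=90/257; mL=-9/29, mR=-90/257; mL+mR=-4923/7453 → advance -1; mR−mL=-297/7453 → turn -1·90°
n=4: pose=(-6,-3,W); sL=9/29, sR=45/157; mL=-9/58, mR=-45/157; mL+mR=-4023/9106 → advance -1; mR−mL=-1197/9106 → turn -1·90°
n=5: pose=(-5,-3,N); sL=10/29, sR=90/157; mL=-5/29, mR=-90/157; mL+mR=-3395/4553 → advance -1; mR−mL=-1825/4553 → turn -1·90°
n=6: pose=(-5,-4,E); sL=45/58, sR=9/10; mL=-45/116, mR=-9/10; mL+mR=-747/580 → advance -1; mR−mL=-297/580 → turn -1·90°
n=7: pose=(-6,-4,S); sL=18/29, sR=90/257; mL=-9/29, mR=-90/257; mL+mR=-4923/7453 → advance -1; mR−mL=-297/7453 → turn -1·90°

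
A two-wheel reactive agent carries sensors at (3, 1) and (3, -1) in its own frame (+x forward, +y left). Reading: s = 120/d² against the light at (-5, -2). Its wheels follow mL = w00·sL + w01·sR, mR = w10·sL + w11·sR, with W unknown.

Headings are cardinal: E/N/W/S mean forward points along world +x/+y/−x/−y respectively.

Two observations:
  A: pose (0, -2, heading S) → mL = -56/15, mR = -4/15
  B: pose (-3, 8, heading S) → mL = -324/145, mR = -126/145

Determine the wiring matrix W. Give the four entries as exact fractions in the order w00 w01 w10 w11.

-1/2 -1/2 -1 1/2

obs A: pose=(0,-2,S) → sL=8/3, sR=24/5, mL=-56/15, mR=-4/15
obs B: pose=(-3,8,S) → sL=60/29, sR=12/5, mL=-324/145, mR=-126/145
sensor matrix S = [[8/3, 24/5], [60/29, 12/5]]; det S = -512/145
solve [mL_A; mL_B] = S·[w00; w01] and [mR_A; mR_B] = S·[w10; w11]:
  w00 = -1/2, w01 = -1/2, w10 = -1, w11 = 1/2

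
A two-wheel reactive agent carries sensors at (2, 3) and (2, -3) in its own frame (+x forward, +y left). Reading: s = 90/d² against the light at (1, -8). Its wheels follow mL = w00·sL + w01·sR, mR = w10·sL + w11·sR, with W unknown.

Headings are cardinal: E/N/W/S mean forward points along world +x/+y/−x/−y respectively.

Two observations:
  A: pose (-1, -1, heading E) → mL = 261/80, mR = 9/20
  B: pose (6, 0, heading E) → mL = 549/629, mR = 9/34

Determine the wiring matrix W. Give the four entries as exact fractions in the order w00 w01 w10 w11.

1/2 1/2 1/2 0

obs A: pose=(-1,-1,E) → sL=9/10, sR=45/8, mL=261/80, mR=9/20
obs B: pose=(6,0,E) → sL=9/17, sR=45/37, mL=549/629, mR=9/34
sensor matrix S = [[9/10, 45/8], [9/17, 45/37]]; det S = -9477/5032
solve [mL_A; mL_B] = S·[w00; w01] and [mR_A; mR_B] = S·[w10; w11]:
  w00 = 1/2, w01 = 1/2, w10 = 1/2, w11 = 0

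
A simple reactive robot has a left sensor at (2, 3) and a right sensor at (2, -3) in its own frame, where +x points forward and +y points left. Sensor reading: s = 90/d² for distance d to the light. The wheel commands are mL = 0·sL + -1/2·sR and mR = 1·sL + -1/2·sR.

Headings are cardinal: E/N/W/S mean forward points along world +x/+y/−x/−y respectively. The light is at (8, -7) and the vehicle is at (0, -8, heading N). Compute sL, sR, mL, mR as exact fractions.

left sensor world pos  = (-3, -6); dL² = 122
right sensor world pos = (3, -6); dR² = 26
sL = 90/122 = 45/61
sR = 90/26 = 45/13
mL = 0·sL + -1/2·sR = -45/26
mR = 1·sL + -1/2·sR = -1575/1586

45/61 45/13 -45/26 -1575/1586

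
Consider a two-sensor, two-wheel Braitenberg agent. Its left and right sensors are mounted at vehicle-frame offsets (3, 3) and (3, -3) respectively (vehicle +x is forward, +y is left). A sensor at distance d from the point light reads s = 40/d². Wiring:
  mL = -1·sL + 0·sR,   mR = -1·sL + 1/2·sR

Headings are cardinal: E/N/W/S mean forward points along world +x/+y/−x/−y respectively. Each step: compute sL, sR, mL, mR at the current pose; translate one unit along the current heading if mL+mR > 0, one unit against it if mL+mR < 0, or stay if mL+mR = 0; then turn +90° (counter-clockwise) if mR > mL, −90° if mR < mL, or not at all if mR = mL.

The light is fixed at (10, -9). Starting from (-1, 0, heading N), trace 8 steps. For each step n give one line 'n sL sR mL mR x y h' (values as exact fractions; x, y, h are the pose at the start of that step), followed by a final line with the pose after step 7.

0 2/17 5/26 -2/17 -19/884 -1 0 N
1 40/221 40/317 -40/221 -8260/70057 -1 -1 W
2 20/37 20/97 -20/37 -1570/3589 0 -1 S
3 40/193 8/17 -40/193 92/3281 0 0 E
4 2/17 5/26 -2/17 -19/884 -1 0 N
5 40/221 40/317 -40/221 -8260/70057 -1 -1 W
6 20/37 20/97 -20/37 -1570/3589 0 -1 S
7 40/193 8/17 -40/193 92/3281 0 0 E
final -1 0 N

n=0: pose=(-1,0,N); sL=2/17, sR=5/26; mL=-2/17, mR=-19/884; mL+mR=-123/884 → advance -1; mR−mL=5/52 → turn +1·90°
n=1: pose=(-1,-1,W); sL=40/221, sR=40/317; mL=-40/221, mR=-8260/70057; mL+mR=-20940/70057 → advance -1; mR−mL=20/317 → turn +1·90°
n=2: pose=(0,-1,S); sL=20/37, sR=20/97; mL=-20/37, mR=-1570/3589; mL+mR=-3510/3589 → advance -1; mR−mL=10/97 → turn +1·90°
n=3: pose=(0,0,E); sL=40/193, sR=8/17; mL=-40/193, mR=92/3281; mL+mR=-588/3281 → advance -1; mR−mL=4/17 → turn +1·90°
n=4: pose=(-1,0,N); sL=2/17, sR=5/26; mL=-2/17, mR=-19/884; mL+mR=-123/884 → advance -1; mR−mL=5/52 → turn +1·90°
n=5: pose=(-1,-1,W); sL=40/221, sR=40/317; mL=-40/221, mR=-8260/70057; mL+mR=-20940/70057 → advance -1; mR−mL=20/317 → turn +1·90°
n=6: pose=(0,-1,S); sL=20/37, sR=20/97; mL=-20/37, mR=-1570/3589; mL+mR=-3510/3589 → advance -1; mR−mL=10/97 → turn +1·90°
n=7: pose=(0,0,E); sL=40/193, sR=8/17; mL=-40/193, mR=92/3281; mL+mR=-588/3281 → advance -1; mR−mL=4/17 → turn +1·90°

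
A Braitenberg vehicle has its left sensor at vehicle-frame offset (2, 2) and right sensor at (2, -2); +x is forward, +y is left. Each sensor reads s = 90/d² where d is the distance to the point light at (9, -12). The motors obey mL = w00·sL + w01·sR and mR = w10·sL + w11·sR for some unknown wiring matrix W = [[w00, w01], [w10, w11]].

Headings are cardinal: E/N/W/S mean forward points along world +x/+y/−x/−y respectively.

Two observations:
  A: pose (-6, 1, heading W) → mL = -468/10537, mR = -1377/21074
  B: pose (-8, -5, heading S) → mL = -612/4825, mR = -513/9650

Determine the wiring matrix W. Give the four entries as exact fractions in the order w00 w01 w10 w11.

obs A: pose=(-6,1,W) → sL=9/41, sR=45/257, mL=-468/10537, mR=-1377/21074
obs B: pose=(-8,-5,S) → sL=9/25, sR=45/193, mL=-612/4825, mR=-513/9650
sensor matrix S = [[9/41, 45/257], [9/25, 45/193]]; det S = -120528/10168205
solve [mL_A; mL_B] = S·[w00; w01] and [mR_A; mR_B] = S·[w10; w11]:
  w00 = -1, w01 = 1, w10 = 1/2, w11 = -1

-1 1 1/2 -1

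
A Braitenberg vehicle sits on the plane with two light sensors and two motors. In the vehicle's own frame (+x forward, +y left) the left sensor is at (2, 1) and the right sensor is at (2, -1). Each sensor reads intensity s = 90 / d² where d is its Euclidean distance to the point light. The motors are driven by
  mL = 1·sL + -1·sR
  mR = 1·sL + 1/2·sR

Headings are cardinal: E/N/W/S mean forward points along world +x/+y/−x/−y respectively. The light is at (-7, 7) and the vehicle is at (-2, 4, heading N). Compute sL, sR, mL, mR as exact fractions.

90/17 90/37 1800/629 4095/629

left sensor world pos  = (-3, 6); dL² = 17
right sensor world pos = (-1, 6); dR² = 37
sL = 90/17 = 90/17
sR = 90/37 = 90/37
mL = 1·sL + -1·sR = 1800/629
mR = 1·sL + 1/2·sR = 4095/629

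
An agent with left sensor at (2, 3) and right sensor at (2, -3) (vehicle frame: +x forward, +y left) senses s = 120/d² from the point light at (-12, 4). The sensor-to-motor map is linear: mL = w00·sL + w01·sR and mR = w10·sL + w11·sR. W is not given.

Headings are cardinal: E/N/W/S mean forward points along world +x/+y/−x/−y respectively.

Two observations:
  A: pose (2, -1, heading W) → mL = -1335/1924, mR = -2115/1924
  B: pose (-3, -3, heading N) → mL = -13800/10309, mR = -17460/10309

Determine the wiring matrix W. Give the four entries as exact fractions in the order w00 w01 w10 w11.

-1/2 -1/2 -1/2 -1

obs A: pose=(2,-1,W) → sL=15/26, sR=30/37, mL=-1335/1924, mR=-2115/1924
obs B: pose=(-3,-3,N) → sL=120/61, sR=120/169, mL=-13800/10309, mR=-17460/10309
sensor matrix S = [[15/26, 30/37], [120/61, 120/169]]; det S = -5877900/4958629
solve [mL_A; mL_B] = S·[w00; w01] and [mR_A; mR_B] = S·[w10; w11]:
  w00 = -1/2, w01 = -1/2, w10 = -1/2, w11 = -1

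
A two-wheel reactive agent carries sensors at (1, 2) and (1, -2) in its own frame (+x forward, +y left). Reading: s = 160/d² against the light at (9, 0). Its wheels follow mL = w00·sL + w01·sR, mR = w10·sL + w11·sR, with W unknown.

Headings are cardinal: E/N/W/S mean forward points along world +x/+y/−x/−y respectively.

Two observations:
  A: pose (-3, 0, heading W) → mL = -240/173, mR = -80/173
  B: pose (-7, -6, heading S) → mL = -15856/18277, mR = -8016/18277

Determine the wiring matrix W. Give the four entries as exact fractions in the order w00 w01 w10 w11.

-1 -1/2 -1 1/2

obs A: pose=(-3,0,W) → sL=160/173, sR=160/173, mL=-240/173, mR=-80/173
obs B: pose=(-7,-6,S) → sL=32/49, sR=160/373, mL=-15856/18277, mR=-8016/18277
sensor matrix S = [[160/173, 160/173], [32/49, 160/373]]; det S = -655360/3161921
solve [mL_A; mL_B] = S·[w00; w01] and [mR_A; mR_B] = S·[w10; w11]:
  w00 = -1, w01 = -1/2, w10 = -1, w11 = 1/2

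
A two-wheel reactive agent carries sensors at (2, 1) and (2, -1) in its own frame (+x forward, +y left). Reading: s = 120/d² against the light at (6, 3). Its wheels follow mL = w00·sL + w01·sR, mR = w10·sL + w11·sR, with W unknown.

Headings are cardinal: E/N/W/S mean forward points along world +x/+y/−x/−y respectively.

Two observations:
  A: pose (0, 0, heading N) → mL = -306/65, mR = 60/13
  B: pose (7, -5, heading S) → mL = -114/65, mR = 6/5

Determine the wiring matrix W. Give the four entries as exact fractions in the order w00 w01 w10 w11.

-1 -1/2 0 1

obs A: pose=(0,0,N) → sL=12/5, sR=60/13, mL=-306/65, mR=60/13
obs B: pose=(7,-5,S) → sL=15/13, sR=6/5, mL=-114/65, mR=6/5
sensor matrix S = [[12/5, 60/13], [15/13, 6/5]]; det S = -10332/4225
solve [mL_A; mL_B] = S·[w00; w01] and [mR_A; mR_B] = S·[w10; w11]:
  w00 = -1, w01 = -1/2, w10 = 0, w11 = 1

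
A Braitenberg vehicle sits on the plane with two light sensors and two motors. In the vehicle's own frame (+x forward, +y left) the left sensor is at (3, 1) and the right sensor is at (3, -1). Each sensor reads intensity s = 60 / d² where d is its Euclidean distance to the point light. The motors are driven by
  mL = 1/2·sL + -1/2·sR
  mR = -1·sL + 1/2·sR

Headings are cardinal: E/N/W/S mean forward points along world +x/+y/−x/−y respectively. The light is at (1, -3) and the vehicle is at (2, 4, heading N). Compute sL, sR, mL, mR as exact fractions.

left sensor world pos  = (1, 7); dL² = 100
right sensor world pos = (3, 7); dR² = 104
sL = 60/100 = 3/5
sR = 60/104 = 15/26
mL = 1/2·sL + -1/2·sR = 3/260
mR = -1·sL + 1/2·sR = -81/260

3/5 15/26 3/260 -81/260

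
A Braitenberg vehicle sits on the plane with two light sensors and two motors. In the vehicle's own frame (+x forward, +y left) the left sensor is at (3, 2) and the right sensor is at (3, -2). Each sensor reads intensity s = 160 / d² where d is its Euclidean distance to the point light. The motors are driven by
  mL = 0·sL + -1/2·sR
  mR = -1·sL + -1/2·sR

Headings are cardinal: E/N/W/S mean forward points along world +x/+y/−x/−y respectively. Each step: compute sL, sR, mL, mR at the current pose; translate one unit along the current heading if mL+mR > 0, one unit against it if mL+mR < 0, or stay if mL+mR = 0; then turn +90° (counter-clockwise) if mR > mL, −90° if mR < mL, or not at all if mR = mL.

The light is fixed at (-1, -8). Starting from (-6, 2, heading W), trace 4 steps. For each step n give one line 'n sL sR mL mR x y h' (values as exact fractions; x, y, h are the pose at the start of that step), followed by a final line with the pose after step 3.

n=0: pose=(-6,2,W); sL=5/4, sR=10/13; mL=-5/13, mR=-85/52; mL+mR=-105/52 → advance -1; mR−mL=-5/4 → turn -1·90°
n=1: pose=(-5,2,N); sL=32/41, sR=160/173; mL=-80/173, mR=-8816/7093; mL+mR=-12096/7093 → advance -1; mR−mL=-32/41 → turn -1·90°
n=2: pose=(-5,1,E); sL=80/61, sR=16/5; mL=-8/5, mR=-888/305; mL+mR=-1376/305 → advance -1; mR−mL=-80/61 → turn -1·90°
n=3: pose=(-6,1,S); sL=32/9, sR=32/17; mL=-16/17, mR=-688/153; mL+mR=-832/153 → advance -1; mR−mL=-32/9 → turn -1·90°

0 5/4 10/13 -5/13 -85/52 -6 2 W
1 32/41 160/173 -80/173 -8816/7093 -5 2 N
2 80/61 16/5 -8/5 -888/305 -5 1 E
3 32/9 32/17 -16/17 -688/153 -6 1 S
final -6 2 W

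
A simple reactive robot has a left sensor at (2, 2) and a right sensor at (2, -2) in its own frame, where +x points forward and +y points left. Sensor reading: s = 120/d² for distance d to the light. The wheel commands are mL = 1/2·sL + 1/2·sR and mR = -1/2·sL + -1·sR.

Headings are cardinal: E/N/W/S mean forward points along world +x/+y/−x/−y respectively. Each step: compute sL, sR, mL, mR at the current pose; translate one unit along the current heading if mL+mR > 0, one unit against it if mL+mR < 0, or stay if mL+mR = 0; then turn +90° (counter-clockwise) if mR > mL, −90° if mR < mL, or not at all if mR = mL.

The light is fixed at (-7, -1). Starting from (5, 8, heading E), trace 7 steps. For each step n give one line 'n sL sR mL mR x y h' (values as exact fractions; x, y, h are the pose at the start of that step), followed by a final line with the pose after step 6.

n=0: pose=(5,8,E); sL=120/317, sR=24/49; mL=6744/15533, mR=-10548/15533; mL+mR=-12/49 → advance -1; mR−mL=-17292/15533 → turn -1·90°
n=1: pose=(4,8,S); sL=60/109, sR=12/13; mL=1044/1417, mR=-1698/1417; mL+mR=-6/13 → advance -1; mR−mL=-2742/1417 → turn -1·90°
n=2: pose=(4,9,W); sL=24/29, sR=8/15; mL=296/435, mR=-412/435; mL+mR=-4/15 → advance -1; mR−mL=-236/145 → turn -1·90°
n=3: pose=(5,9,N); sL=30/61, sR=6/17; mL=438/1037, mR=-621/1037; mL+mR=-3/17 → advance -1; mR−mL=-1059/1037 → turn -1·90°
n=4: pose=(5,8,E); sL=120/317, sR=24/49; mL=6744/15533, mR=-10548/15533; mL+mR=-12/49 → advance -1; mR−mL=-17292/15533 → turn -1·90°
n=5: pose=(4,8,S); sL=60/109, sR=12/13; mL=1044/1417, mR=-1698/1417; mL+mR=-6/13 → advance -1; mR−mL=-2742/1417 → turn -1·90°
n=6: pose=(4,9,W); sL=24/29, sR=8/15; mL=296/435, mR=-412/435; mL+mR=-4/15 → advance -1; mR−mL=-236/145 → turn -1·90°

0 120/317 24/49 6744/15533 -10548/15533 5 8 E
1 60/109 12/13 1044/1417 -1698/1417 4 8 S
2 24/29 8/15 296/435 -412/435 4 9 W
3 30/61 6/17 438/1037 -621/1037 5 9 N
4 120/317 24/49 6744/15533 -10548/15533 5 8 E
5 60/109 12/13 1044/1417 -1698/1417 4 8 S
6 24/29 8/15 296/435 -412/435 4 9 W
final 5 9 N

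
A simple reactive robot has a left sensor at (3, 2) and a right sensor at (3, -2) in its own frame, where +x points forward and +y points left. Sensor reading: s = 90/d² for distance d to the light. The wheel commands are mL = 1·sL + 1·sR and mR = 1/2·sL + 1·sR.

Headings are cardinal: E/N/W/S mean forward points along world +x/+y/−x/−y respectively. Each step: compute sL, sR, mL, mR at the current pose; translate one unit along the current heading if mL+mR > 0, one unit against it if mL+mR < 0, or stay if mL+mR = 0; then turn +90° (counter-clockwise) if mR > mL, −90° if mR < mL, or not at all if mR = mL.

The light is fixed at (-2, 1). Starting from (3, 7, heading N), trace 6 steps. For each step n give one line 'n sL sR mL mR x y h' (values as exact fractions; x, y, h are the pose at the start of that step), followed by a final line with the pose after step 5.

0 1 9/13 22/13 31/26 3 7 N
1 18/29 90/89 4212/2581 3411/2581 3 8 E
2 9/8 45/16 63/16 27/8 4 8 S
3 18/5 90/73 1764/365 1107/365 4 7 W
4 1 9/13 22/13 31/26 3 7 N
5 18/29 90/89 4212/2581 3411/2581 3 8 E
final 4 8 S

n=0: pose=(3,7,N); sL=1, sR=9/13; mL=22/13, mR=31/26; mL+mR=75/26 → advance +1; mR−mL=-1/2 → turn -1·90°
n=1: pose=(3,8,E); sL=18/29, sR=90/89; mL=4212/2581, mR=3411/2581; mL+mR=7623/2581 → advance +1; mR−mL=-9/29 → turn -1·90°
n=2: pose=(4,8,S); sL=9/8, sR=45/16; mL=63/16, mR=27/8; mL+mR=117/16 → advance +1; mR−mL=-9/16 → turn -1·90°
n=3: pose=(4,7,W); sL=18/5, sR=90/73; mL=1764/365, mR=1107/365; mL+mR=2871/365 → advance +1; mR−mL=-9/5 → turn -1·90°
n=4: pose=(3,7,N); sL=1, sR=9/13; mL=22/13, mR=31/26; mL+mR=75/26 → advance +1; mR−mL=-1/2 → turn -1·90°
n=5: pose=(3,8,E); sL=18/29, sR=90/89; mL=4212/2581, mR=3411/2581; mL+mR=7623/2581 → advance +1; mR−mL=-9/29 → turn -1·90°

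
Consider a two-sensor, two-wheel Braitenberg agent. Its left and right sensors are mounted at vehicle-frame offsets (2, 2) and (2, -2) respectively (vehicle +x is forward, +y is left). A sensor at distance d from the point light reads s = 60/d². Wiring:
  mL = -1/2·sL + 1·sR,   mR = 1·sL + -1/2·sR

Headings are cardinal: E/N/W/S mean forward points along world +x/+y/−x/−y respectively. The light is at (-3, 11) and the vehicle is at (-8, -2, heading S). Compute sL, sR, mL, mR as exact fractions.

10/39 30/137 485/5343 785/5343

left sensor world pos  = (-6, -4); dL² = 234
right sensor world pos = (-10, -4); dR² = 274
sL = 60/234 = 10/39
sR = 60/274 = 30/137
mL = -1/2·sL + 1·sR = 485/5343
mR = 1·sL + -1/2·sR = 785/5343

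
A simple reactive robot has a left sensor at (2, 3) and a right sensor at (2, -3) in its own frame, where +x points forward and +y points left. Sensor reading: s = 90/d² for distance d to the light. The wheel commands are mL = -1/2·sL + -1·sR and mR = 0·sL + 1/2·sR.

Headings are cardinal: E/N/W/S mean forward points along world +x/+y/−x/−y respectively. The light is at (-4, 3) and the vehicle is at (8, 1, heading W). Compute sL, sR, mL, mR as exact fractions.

left sensor world pos  = (6, -2); dL² = 125
right sensor world pos = (6, 4); dR² = 101
sL = 90/125 = 18/25
sR = 90/101 = 90/101
mL = -1/2·sL + -1·sR = -3159/2525
mR = 0·sL + 1/2·sR = 45/101

18/25 90/101 -3159/2525 45/101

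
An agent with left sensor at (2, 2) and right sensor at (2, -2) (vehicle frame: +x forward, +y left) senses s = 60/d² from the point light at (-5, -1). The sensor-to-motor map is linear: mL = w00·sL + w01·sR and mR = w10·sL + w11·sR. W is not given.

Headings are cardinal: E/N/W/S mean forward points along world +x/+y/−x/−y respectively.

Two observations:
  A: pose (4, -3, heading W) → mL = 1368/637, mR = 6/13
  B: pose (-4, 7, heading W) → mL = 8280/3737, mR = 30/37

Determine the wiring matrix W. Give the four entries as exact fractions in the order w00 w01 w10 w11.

1 1 1/2 0

obs A: pose=(4,-3,W) → sL=12/13, sR=60/49, mL=1368/637, mR=6/13
obs B: pose=(-4,7,W) → sL=60/37, sR=60/101, mL=8280/3737, mR=30/37
sensor matrix S = [[12/13, 60/49], [60/37, 60/101]]; det S = -3421440/2380469
solve [mL_A; mL_B] = S·[w00; w01] and [mR_A; mR_B] = S·[w10; w11]:
  w00 = 1, w01 = 1, w10 = 1/2, w11 = 0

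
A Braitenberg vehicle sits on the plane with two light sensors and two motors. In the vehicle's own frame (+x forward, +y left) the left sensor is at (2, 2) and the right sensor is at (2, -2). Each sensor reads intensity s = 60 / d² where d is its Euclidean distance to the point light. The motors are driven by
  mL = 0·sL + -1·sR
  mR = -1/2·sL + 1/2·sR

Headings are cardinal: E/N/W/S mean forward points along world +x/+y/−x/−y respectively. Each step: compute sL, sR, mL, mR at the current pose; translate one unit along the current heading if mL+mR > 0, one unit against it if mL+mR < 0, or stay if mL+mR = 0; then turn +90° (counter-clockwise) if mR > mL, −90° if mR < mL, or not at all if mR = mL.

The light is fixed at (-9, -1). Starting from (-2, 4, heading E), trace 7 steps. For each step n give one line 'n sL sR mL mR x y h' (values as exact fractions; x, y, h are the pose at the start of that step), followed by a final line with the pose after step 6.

0 6/13 2/3 -2/3 4/39 -2 4 E
1 12/13 60/113 -60/113 -288/1469 -3 4 N
2 3 15/13 -15/13 -12/13 -3 3 W
3 12/17 60/29 -60/29 336/493 -2 3 S
4 6/13 2/3 -2/3 4/39 -2 4 E
5 12/13 60/113 -60/113 -288/1469 -3 4 N
6 3 15/13 -15/13 -12/13 -3 3 W
final -2 3 S

n=0: pose=(-2,4,E); sL=6/13, sR=2/3; mL=-2/3, mR=4/39; mL+mR=-22/39 → advance -1; mR−mL=10/13 → turn +1·90°
n=1: pose=(-3,4,N); sL=12/13, sR=60/113; mL=-60/113, mR=-288/1469; mL+mR=-1068/1469 → advance -1; mR−mL=492/1469 → turn +1·90°
n=2: pose=(-3,3,W); sL=3, sR=15/13; mL=-15/13, mR=-12/13; mL+mR=-27/13 → advance -1; mR−mL=3/13 → turn +1·90°
n=3: pose=(-2,3,S); sL=12/17, sR=60/29; mL=-60/29, mR=336/493; mL+mR=-684/493 → advance -1; mR−mL=1356/493 → turn +1·90°
n=4: pose=(-2,4,E); sL=6/13, sR=2/3; mL=-2/3, mR=4/39; mL+mR=-22/39 → advance -1; mR−mL=10/13 → turn +1·90°
n=5: pose=(-3,4,N); sL=12/13, sR=60/113; mL=-60/113, mR=-288/1469; mL+mR=-1068/1469 → advance -1; mR−mL=492/1469 → turn +1·90°
n=6: pose=(-3,3,W); sL=3, sR=15/13; mL=-15/13, mR=-12/13; mL+mR=-27/13 → advance -1; mR−mL=3/13 → turn +1·90°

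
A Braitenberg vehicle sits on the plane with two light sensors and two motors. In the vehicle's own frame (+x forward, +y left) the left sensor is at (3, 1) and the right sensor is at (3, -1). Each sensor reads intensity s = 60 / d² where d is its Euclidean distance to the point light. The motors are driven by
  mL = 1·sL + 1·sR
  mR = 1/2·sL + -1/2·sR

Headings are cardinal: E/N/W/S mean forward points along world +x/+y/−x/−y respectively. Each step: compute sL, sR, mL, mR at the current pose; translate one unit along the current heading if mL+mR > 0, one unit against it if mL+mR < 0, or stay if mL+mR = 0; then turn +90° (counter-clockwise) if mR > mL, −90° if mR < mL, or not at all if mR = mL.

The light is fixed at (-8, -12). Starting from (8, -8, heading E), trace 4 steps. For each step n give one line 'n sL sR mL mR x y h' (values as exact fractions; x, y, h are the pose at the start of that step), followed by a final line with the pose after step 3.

0 30/193 6/37 2268/7141 -24/7141 8 -8 E
1 12/65 60/257 6984/16705 -408/16705 9 -8 S
2 3/10 15/53 309/530 9/1060 9 -9 W
3 20/87 12/65 2344/5655 128/5655 8 -9 N
final 8 -8 E

n=0: pose=(8,-8,E); sL=30/193, sR=6/37; mL=2268/7141, mR=-24/7141; mL+mR=2244/7141 → advance +1; mR−mL=-2292/7141 → turn -1·90°
n=1: pose=(9,-8,S); sL=12/65, sR=60/257; mL=6984/16705, mR=-408/16705; mL+mR=6576/16705 → advance +1; mR−mL=-7392/16705 → turn -1·90°
n=2: pose=(9,-9,W); sL=3/10, sR=15/53; mL=309/530, mR=9/1060; mL+mR=627/1060 → advance +1; mR−mL=-609/1060 → turn -1·90°
n=3: pose=(8,-9,N); sL=20/87, sR=12/65; mL=2344/5655, mR=128/5655; mL+mR=824/1885 → advance +1; mR−mL=-2216/5655 → turn -1·90°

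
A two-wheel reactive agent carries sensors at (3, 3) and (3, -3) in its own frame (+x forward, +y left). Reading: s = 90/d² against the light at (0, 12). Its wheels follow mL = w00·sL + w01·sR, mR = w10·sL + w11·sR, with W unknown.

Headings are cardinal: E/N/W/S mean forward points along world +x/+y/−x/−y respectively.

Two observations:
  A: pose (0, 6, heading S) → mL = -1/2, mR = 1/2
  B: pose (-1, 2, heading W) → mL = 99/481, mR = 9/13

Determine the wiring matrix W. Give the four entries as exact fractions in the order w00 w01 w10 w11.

obs A: pose=(0,6,S) → sL=1, sR=1, mL=-1/2, mR=1/2
obs B: pose=(-1,2,W) → sL=18/37, sR=18/13, mL=99/481, mR=9/13
sensor matrix S = [[1, 1], [18/37, 18/13]]; det S = 432/481
solve [mL_A; mL_B] = S·[w00; w01] and [mR_A; mR_B] = S·[w10; w11]:
  w00 = -1, w01 = 1/2, w10 = 0, w11 = 1/2

-1 1/2 0 1/2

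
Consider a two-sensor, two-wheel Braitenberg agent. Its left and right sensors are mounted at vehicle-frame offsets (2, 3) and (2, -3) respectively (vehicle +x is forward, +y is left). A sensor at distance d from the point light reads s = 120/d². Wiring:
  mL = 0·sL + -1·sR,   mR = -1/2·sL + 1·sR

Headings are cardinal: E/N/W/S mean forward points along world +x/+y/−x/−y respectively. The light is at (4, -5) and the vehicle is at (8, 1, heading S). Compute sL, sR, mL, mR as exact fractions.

24/13 120/17 -120/17 1356/221

left sensor world pos  = (11, -1); dL² = 65
right sensor world pos = (5, -1); dR² = 17
sL = 120/65 = 24/13
sR = 120/17 = 120/17
mL = 0·sL + -1·sR = -120/17
mR = -1/2·sL + 1·sR = 1356/221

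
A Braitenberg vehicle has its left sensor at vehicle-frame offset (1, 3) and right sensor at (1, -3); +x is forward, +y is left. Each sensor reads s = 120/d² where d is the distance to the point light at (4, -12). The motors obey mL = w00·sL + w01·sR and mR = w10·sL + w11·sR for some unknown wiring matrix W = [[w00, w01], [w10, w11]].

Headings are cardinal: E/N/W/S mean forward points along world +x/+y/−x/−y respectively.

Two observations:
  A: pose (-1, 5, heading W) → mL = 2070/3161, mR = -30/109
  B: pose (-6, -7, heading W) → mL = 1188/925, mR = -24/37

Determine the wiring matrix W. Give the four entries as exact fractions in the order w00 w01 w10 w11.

1 1/2 0 -1

obs A: pose=(-1,5,W) → sL=15/29, sR=30/109, mL=2070/3161, mR=-30/109
obs B: pose=(-6,-7,W) → sL=24/25, sR=24/37, mL=1188/925, mR=-24/37
sensor matrix S = [[15/29, 30/109], [24/25, 24/37]]; det S = 41688/584785
solve [mL_A; mL_B] = S·[w00; w01] and [mR_A; mR_B] = S·[w10; w11]:
  w00 = 1, w01 = 1/2, w10 = 0, w11 = -1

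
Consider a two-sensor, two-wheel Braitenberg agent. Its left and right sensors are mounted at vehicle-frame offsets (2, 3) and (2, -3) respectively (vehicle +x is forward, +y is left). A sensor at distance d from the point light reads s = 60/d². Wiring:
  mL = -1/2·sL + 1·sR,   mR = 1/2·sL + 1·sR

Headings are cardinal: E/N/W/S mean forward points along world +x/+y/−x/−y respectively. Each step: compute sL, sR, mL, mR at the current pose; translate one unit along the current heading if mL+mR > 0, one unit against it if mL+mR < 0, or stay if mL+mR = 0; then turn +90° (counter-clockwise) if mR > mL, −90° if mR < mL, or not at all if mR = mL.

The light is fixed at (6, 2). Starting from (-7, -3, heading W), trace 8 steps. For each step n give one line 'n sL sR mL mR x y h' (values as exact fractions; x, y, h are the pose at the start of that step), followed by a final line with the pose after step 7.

n=0: pose=(-7,-3,W); sL=60/289, sR=60/229; mL=10470/66181, mR=24210/66181; mL+mR=120/229 → advance +1; mR−mL=60/289 → turn +1·90°
n=1: pose=(-8,-3,S); sL=6/17, sR=30/169; mL=3/2873, mR=1017/2873; mL+mR=60/169 → advance +1; mR−mL=6/17 → turn +1·90°
n=2: pose=(-8,-4,E); sL=20/51, sR=4/15; mL=6/85, mR=118/255; mL+mR=8/15 → advance +1; mR−mL=20/51 → turn +1·90°
n=3: pose=(-7,-4,N); sL=15/68, sR=15/29; mL=1605/3944, mR=2475/3944; mL+mR=30/29 → advance +1; mR−mL=15/68 → turn +1·90°
n=4: pose=(-7,-3,W); sL=60/289, sR=60/229; mL=10470/66181, mR=24210/66181; mL+mR=120/229 → advance +1; mR−mL=60/289 → turn +1·90°
n=5: pose=(-8,-3,S); sL=6/17, sR=30/169; mL=3/2873, mR=1017/2873; mL+mR=60/169 → advance +1; mR−mL=6/17 → turn +1·90°
n=6: pose=(-8,-4,E); sL=20/51, sR=4/15; mL=6/85, mR=118/255; mL+mR=8/15 → advance +1; mR−mL=20/51 → turn +1·90°
n=7: pose=(-7,-4,N); sL=15/68, sR=15/29; mL=1605/3944, mR=2475/3944; mL+mR=30/29 → advance +1; mR−mL=15/68 → turn +1·90°

0 60/289 60/229 10470/66181 24210/66181 -7 -3 W
1 6/17 30/169 3/2873 1017/2873 -8 -3 S
2 20/51 4/15 6/85 118/255 -8 -4 E
3 15/68 15/29 1605/3944 2475/3944 -7 -4 N
4 60/289 60/229 10470/66181 24210/66181 -7 -3 W
5 6/17 30/169 3/2873 1017/2873 -8 -3 S
6 20/51 4/15 6/85 118/255 -8 -4 E
7 15/68 15/29 1605/3944 2475/3944 -7 -4 N
final -7 -3 W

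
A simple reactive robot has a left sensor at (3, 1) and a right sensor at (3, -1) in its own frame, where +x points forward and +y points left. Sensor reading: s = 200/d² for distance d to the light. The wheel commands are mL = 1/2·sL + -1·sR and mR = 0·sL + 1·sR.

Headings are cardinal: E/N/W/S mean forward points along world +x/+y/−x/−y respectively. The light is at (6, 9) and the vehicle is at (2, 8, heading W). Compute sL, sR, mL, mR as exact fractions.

200/53 200/49 -5700/2597 200/49

left sensor world pos  = (-1, 7); dL² = 53
right sensor world pos = (-1, 9); dR² = 49
sL = 200/53 = 200/53
sR = 200/49 = 200/49
mL = 1/2·sL + -1·sR = -5700/2597
mR = 0·sL + 1·sR = 200/49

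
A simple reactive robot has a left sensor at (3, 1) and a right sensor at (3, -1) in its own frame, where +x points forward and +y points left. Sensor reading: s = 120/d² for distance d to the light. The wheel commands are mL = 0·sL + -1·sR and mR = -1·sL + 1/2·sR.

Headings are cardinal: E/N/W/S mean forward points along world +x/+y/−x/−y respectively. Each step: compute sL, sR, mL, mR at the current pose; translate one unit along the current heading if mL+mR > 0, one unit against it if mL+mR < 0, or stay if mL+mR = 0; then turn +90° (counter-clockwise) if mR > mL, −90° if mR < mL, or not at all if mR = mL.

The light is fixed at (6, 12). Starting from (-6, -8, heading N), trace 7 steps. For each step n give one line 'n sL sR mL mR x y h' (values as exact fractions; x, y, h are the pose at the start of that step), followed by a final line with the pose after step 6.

0 60/229 12/41 -12/41 -1086/9389 -6 -8 N
1 120/709 24/125 -24/125 -6492/88625 -6 -9 W
2 30/169 1/6 -1/6 -191/2028 -5 -9 S
3 24/85 24/101 -24/101 -1404/8585 -5 -8 E
4 60/229 12/41 -12/41 -1086/9389 -6 -8 N
5 120/709 24/125 -24/125 -6492/88625 -6 -9 W
6 30/169 1/6 -1/6 -191/2028 -5 -9 S
final -5 -8 E

n=0: pose=(-6,-8,N); sL=60/229, sR=12/41; mL=-12/41, mR=-1086/9389; mL+mR=-3834/9389 → advance -1; mR−mL=1662/9389 → turn +1·90°
n=1: pose=(-6,-9,W); sL=120/709, sR=24/125; mL=-24/125, mR=-6492/88625; mL+mR=-23508/88625 → advance -1; mR−mL=10524/88625 → turn +1·90°
n=2: pose=(-5,-9,S); sL=30/169, sR=1/6; mL=-1/6, mR=-191/2028; mL+mR=-529/2028 → advance -1; mR−mL=49/676 → turn +1·90°
n=3: pose=(-5,-8,E); sL=24/85, sR=24/101; mL=-24/101, mR=-1404/8585; mL+mR=-3444/8585 → advance -1; mR−mL=636/8585 → turn +1·90°
n=4: pose=(-6,-8,N); sL=60/229, sR=12/41; mL=-12/41, mR=-1086/9389; mL+mR=-3834/9389 → advance -1; mR−mL=1662/9389 → turn +1·90°
n=5: pose=(-6,-9,W); sL=120/709, sR=24/125; mL=-24/125, mR=-6492/88625; mL+mR=-23508/88625 → advance -1; mR−mL=10524/88625 → turn +1·90°
n=6: pose=(-5,-9,S); sL=30/169, sR=1/6; mL=-1/6, mR=-191/2028; mL+mR=-529/2028 → advance -1; mR−mL=49/676 → turn +1·90°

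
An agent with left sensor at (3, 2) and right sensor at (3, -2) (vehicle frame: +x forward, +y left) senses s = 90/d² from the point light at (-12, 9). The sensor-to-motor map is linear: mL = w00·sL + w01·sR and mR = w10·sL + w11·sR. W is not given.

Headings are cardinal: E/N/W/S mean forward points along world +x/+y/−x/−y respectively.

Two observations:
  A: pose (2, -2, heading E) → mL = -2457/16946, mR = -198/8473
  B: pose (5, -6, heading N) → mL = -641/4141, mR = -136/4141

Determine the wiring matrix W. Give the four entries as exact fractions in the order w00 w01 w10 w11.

-1 1/2 -1/2 1/2

obs A: pose=(2,-2,E) → sL=9/37, sR=45/229, mL=-2457/16946, mR=-198/8473
obs B: pose=(5,-6,N) → sL=10/41, sR=18/101, mL=-641/4141, mR=-136/4141
sensor matrix S = [[9/37, 45/229], [10/41, 18/101]]; det S = -160632/35086693
solve [mL_A; mL_B] = S·[w00; w01] and [mR_A; mR_B] = S·[w10; w11]:
  w00 = -1, w01 = 1/2, w10 = -1/2, w11 = 1/2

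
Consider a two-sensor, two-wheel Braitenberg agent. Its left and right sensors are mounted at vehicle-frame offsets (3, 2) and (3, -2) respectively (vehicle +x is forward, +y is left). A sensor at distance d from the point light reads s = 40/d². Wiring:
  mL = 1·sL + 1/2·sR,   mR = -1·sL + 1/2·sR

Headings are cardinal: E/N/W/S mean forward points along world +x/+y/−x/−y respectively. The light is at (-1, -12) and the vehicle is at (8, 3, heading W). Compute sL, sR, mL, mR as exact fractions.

8/41 8/65 684/2665 -356/2665

left sensor world pos  = (5, 1); dL² = 205
right sensor world pos = (5, 5); dR² = 325
sL = 40/205 = 8/41
sR = 40/325 = 8/65
mL = 1·sL + 1/2·sR = 684/2665
mR = -1·sL + 1/2·sR = -356/2665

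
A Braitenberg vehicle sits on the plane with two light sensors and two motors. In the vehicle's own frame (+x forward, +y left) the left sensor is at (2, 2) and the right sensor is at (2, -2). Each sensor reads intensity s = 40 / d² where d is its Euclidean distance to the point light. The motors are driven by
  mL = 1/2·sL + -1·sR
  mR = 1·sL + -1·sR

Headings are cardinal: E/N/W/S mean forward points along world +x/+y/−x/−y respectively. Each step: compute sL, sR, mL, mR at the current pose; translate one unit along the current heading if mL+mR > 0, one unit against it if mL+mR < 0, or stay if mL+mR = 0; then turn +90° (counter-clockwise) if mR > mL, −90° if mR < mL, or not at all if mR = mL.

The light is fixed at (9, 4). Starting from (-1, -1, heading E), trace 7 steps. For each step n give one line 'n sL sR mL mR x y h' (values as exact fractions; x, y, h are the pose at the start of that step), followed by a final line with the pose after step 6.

n=0: pose=(-1,-1,E); sL=40/73, sR=40/113; mL=-660/8249, mR=1600/8249; mL+mR=940/8249 → advance +1; mR−mL=20/73 → turn +1·90°
n=1: pose=(0,-1,N); sL=4/13, sR=20/29; mL=-202/377, mR=-144/377; mL+mR=-346/377 → advance -1; mR−mL=2/13 → turn +1·90°
n=2: pose=(0,-2,W); sL=8/37, sR=40/137; mL=-932/5069, mR=-384/5069; mL+mR=-1316/5069 → advance -1; mR−mL=4/37 → turn +1·90°
n=3: pose=(1,-2,S); sL=2/5, sR=10/41; mL=-9/205, mR=32/205; mL+mR=23/205 → advance +1; mR−mL=1/5 → turn +1·90°
n=4: pose=(1,-3,E); sL=40/61, sR=40/117; mL=-100/7137, mR=2240/7137; mL+mR=2140/7137 → advance +1; mR−mL=20/61 → turn +1·90°
n=5: pose=(2,-3,N); sL=20/53, sR=4/5; mL=-162/265, mR=-112/265; mL+mR=-274/265 → advance -1; mR−mL=10/53 → turn +1·90°
n=6: pose=(2,-4,W); sL=40/181, sR=40/117; mL=-4900/21177, mR=-2560/21177; mL+mR=-7460/21177 → advance -1; mR−mL=20/181 → turn +1·90°

0 40/73 40/113 -660/8249 1600/8249 -1 -1 E
1 4/13 20/29 -202/377 -144/377 0 -1 N
2 8/37 40/137 -932/5069 -384/5069 0 -2 W
3 2/5 10/41 -9/205 32/205 1 -2 S
4 40/61 40/117 -100/7137 2240/7137 1 -3 E
5 20/53 4/5 -162/265 -112/265 2 -3 N
6 40/181 40/117 -4900/21177 -2560/21177 2 -4 W
final 3 -4 S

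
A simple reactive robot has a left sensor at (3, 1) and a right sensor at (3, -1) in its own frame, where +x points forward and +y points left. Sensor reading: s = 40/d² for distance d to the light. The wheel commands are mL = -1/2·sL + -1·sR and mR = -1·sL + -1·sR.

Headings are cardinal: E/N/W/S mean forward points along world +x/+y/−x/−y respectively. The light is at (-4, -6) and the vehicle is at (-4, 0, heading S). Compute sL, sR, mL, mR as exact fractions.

left sensor world pos  = (-3, -3); dL² = 10
right sensor world pos = (-5, -3); dR² = 10
sL = 40/10 = 4
sR = 40/10 = 4
mL = -1/2·sL + -1·sR = -6
mR = -1·sL + -1·sR = -8

4 4 -6 -8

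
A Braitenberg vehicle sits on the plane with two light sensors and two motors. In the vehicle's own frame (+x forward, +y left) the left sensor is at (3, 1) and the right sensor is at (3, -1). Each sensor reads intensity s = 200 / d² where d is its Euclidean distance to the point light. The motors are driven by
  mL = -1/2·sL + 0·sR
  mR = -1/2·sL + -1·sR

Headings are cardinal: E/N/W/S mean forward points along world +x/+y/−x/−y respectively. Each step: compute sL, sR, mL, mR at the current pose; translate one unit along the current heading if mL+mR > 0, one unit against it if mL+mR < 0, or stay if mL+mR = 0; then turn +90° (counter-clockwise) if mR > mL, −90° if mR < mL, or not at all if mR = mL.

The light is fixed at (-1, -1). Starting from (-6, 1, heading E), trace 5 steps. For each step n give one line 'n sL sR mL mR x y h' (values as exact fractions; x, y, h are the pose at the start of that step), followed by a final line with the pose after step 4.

0 200/13 40 -100/13 -620/13 -6 1 E
1 100/13 4 -50/13 -102/13 -7 1 S
2 40/17 200/97 -20/17 -5340/1649 -7 2 W
3 25/9 50/13 -25/18 -1225/234 -6 2 N
4 200/13 40 -100/13 -620/13 -6 1 E
final -7 1 S

n=0: pose=(-6,1,E); sL=200/13, sR=40; mL=-100/13, mR=-620/13; mL+mR=-720/13 → advance -1; mR−mL=-40 → turn -1·90°
n=1: pose=(-7,1,S); sL=100/13, sR=4; mL=-50/13, mR=-102/13; mL+mR=-152/13 → advance -1; mR−mL=-4 → turn -1·90°
n=2: pose=(-7,2,W); sL=40/17, sR=200/97; mL=-20/17, mR=-5340/1649; mL+mR=-7280/1649 → advance -1; mR−mL=-200/97 → turn -1·90°
n=3: pose=(-6,2,N); sL=25/9, sR=50/13; mL=-25/18, mR=-1225/234; mL+mR=-775/117 → advance -1; mR−mL=-50/13 → turn -1·90°
n=4: pose=(-6,1,E); sL=200/13, sR=40; mL=-100/13, mR=-620/13; mL+mR=-720/13 → advance -1; mR−mL=-40 → turn -1·90°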